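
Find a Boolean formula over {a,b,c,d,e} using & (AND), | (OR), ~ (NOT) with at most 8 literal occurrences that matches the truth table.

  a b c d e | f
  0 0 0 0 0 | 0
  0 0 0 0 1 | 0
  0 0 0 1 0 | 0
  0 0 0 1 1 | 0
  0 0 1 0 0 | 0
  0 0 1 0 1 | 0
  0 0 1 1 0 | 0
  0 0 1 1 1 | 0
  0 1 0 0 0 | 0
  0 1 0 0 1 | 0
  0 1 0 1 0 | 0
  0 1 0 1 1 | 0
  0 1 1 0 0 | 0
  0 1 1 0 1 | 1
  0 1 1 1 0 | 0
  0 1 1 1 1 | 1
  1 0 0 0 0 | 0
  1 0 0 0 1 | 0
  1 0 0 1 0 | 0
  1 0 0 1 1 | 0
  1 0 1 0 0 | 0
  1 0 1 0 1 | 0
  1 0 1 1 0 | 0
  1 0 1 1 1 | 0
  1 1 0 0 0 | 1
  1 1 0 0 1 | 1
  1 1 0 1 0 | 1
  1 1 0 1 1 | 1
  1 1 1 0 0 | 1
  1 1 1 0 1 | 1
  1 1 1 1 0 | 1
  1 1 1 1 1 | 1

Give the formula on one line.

(((e & c) | ((e & ~b) | (a & b))) & (b | ~e))

  (e & c) = 00000101000001010000010100000101
  ~b = 11111111000000001111111100000000
  (e & ~b) = 01010101000000000101010100000000
  (a & b) = 00000000000000000000000011111111
  ((e & ~b) | (a & b)) = 01010101000000000101010111111111
  ((e & c) | ((e & ~b) | (a & b))) = 01010101000001010101010111111111
  ~e = 10101010101010101010101010101010
  (b | ~e) = 10101010111111111010101011111111
  (((e & c) | ((e & ~b) | (a & b))) & (b | ~e)) = 00000000000001010000000011111111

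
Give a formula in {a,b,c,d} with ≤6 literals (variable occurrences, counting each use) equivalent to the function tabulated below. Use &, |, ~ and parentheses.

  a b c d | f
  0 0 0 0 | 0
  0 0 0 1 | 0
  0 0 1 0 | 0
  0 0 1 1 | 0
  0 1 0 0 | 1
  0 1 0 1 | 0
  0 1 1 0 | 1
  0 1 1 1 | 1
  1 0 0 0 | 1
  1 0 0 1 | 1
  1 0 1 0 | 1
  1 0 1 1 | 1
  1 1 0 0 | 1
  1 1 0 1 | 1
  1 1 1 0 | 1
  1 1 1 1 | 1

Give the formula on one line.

(a | ((c | (~a & ~d)) & b))

  ~a = 1111111100000000
  ~d = 1010101010101010
  (~a & ~d) = 1010101000000000
  (c | (~a & ~d)) = 1011101100110011
  ((c | (~a & ~d)) & b) = 0000101100000011
  (a | ((c | (~a & ~d)) & b)) = 0000101111111111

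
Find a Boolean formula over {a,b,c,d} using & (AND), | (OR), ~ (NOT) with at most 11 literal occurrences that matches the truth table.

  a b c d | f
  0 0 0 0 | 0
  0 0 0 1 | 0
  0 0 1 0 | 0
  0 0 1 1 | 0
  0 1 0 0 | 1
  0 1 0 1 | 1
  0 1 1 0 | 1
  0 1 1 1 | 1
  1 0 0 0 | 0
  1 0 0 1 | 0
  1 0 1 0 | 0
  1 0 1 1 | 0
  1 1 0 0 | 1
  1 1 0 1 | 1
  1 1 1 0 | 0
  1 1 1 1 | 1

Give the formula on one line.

  (d & a) = 0000000001010101
  (b & d) = 0000010100000101
  ((d & a) | (b & d)) = 0000010101010101
  ~b = 1111000011110000
  ~a = 1111111100000000
  ~c = 1100110011001100
  (~a | ~c) = 1111111111001100
  (~b | (~a | ~c)) = 1111111111111100
  (((d & a) | (b & d)) | (~b | (~a | ~c))) = 1111111111111101
  (b & (((d & a) | (b & d)) | (~b | (~a | ~c)))) = 0000111100001101

(b & (((d & a) | (b & d)) | (~b | (~a | ~c))))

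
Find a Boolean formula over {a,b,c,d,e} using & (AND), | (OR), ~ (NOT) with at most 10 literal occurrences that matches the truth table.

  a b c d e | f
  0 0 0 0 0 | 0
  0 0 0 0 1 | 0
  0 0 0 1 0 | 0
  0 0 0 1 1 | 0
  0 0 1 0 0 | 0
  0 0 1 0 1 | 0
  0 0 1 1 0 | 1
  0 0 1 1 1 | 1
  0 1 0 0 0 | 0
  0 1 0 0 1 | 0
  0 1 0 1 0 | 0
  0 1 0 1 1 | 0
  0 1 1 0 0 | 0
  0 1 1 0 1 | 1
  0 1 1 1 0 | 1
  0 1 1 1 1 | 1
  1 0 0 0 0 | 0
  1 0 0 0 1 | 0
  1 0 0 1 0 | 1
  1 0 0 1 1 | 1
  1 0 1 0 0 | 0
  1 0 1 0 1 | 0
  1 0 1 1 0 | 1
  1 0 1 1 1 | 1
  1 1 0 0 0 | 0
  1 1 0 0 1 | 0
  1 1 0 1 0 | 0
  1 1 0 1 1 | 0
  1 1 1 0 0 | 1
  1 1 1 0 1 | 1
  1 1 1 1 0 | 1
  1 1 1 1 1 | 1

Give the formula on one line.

(((d | b) & ((~b & a) | c)) & ((e | a) | (d | e)))

  (d | b) = 00110011111111110011001111111111
  ~b = 11111111000000001111111100000000
  (~b & a) = 00000000000000001111111100000000
  ((~b & a) | c) = 00001111000011111111111100001111
  ((d | b) & ((~b & a) | c)) = 00000011000011110011001100001111
  (e | a) = 01010101010101011111111111111111
  (d | e) = 01110111011101110111011101110111
  ((e | a) | (d | e)) = 01110111011101111111111111111111
  (((d | b) & ((~b & a) | c)) & ((e | a) | (d | e))) = 00000011000001110011001100001111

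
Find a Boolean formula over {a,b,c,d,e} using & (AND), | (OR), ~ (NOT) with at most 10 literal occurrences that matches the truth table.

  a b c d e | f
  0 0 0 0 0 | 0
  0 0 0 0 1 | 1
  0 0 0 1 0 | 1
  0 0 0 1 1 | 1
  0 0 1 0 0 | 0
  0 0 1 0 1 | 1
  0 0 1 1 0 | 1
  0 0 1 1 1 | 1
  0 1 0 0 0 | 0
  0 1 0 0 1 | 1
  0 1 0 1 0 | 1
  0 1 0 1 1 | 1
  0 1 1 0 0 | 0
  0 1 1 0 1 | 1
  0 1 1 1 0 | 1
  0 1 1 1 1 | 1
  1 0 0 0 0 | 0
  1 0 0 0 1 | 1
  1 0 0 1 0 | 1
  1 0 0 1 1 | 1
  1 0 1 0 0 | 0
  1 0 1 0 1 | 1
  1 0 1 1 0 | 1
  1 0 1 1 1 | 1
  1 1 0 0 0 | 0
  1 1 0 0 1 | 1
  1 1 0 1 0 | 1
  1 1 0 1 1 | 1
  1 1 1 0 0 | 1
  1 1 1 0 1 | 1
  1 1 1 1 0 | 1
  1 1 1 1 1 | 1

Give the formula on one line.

  ~b = 11111111000000001111111100000000
  (c | ~b) = 11111111000011111111111100001111
  ~e = 10101010101010101010101010101010
  (~e & b) = 00000000101010100000000010101010
  (a & (~e & b)) = 00000000000000000000000010101010
  ((a & (~e & b)) | d) = 00110011001100110011001110111011
  ((c | ~b) & ((a & (~e & b)) | d)) = 00110011000000110011001100001011
  (e | ((c | ~b) & ((a & (~e & b)) | d))) = 01110111010101110111011101011111
  ((e | ((c | ~b) & ((a & (~e & b)) | d))) | d) = 01110111011101110111011101111111

((e | ((c | ~b) & ((a & (~e & b)) | d))) | d)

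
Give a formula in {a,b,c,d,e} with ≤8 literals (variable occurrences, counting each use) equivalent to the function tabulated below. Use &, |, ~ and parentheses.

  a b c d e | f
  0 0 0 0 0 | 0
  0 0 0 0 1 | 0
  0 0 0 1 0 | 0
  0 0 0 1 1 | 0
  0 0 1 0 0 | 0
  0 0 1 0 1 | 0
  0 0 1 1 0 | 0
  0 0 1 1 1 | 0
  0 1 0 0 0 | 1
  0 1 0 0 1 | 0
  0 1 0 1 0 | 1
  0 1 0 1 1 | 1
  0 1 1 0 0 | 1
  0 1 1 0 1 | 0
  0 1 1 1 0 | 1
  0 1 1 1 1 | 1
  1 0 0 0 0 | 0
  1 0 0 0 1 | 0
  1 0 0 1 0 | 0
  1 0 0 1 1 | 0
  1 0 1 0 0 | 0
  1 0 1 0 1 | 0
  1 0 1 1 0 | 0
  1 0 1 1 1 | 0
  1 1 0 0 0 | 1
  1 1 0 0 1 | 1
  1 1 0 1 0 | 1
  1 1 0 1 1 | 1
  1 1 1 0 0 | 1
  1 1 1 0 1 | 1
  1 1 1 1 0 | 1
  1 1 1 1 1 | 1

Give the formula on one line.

  ~e = 10101010101010101010101010101010
  (b & ~e) = 00000000101010100000000010101010
  ((b & ~e) | d) = 00110011101110110011001110111011
  (((b & ~e) | d) | a) = 00110011101110111111111111111111
  (b & (((b & ~e) | d) | a)) = 00000000101110110000000011111111

(b & (((b & ~e) | d) | a))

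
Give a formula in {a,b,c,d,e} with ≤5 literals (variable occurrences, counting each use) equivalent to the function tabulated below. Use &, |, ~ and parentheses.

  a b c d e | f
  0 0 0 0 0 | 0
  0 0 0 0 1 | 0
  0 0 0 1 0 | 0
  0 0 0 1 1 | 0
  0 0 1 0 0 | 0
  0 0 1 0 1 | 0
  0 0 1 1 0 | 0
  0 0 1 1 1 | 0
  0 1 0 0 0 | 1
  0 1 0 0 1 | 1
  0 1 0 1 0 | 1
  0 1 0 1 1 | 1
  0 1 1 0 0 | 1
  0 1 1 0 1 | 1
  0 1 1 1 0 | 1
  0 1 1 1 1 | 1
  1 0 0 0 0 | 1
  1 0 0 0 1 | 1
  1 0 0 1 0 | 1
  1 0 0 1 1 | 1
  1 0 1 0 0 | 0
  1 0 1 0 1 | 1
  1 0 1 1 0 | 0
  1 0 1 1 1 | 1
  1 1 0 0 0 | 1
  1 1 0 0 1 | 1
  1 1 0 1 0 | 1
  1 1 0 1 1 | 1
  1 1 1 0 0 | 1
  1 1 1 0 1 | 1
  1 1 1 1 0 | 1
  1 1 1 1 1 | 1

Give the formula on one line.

  ~c = 11110000111100001111000011110000
  (~c | e) = 11110101111101011111010111110101
  (a & (~c | e)) = 00000000000000001111010111110101
  ((a & (~c | e)) | b) = 00000000111111111111010111111111

((a & (~c | e)) | b)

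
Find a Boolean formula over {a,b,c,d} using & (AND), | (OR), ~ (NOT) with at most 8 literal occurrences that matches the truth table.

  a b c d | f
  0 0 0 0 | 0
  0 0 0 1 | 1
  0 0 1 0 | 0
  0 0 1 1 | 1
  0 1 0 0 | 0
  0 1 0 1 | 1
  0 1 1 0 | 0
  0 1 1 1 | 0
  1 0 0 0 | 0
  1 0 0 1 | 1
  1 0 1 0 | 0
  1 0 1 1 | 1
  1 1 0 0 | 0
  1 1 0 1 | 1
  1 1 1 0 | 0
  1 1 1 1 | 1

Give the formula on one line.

  (b & a) = 0000000000001111
  (d & (b & a)) = 0000000000000101
  ~c = 1100110011001100
  ~b = 1111000011110000
  (~c | ~b) = 1111110011111100
  ((d & (b & a)) | (~c | ~b)) = 1111110011111101
  (((d & (b & a)) | (~c | ~b)) & d) = 0101010001010101

(((d & (b & a)) | (~c | ~b)) & d)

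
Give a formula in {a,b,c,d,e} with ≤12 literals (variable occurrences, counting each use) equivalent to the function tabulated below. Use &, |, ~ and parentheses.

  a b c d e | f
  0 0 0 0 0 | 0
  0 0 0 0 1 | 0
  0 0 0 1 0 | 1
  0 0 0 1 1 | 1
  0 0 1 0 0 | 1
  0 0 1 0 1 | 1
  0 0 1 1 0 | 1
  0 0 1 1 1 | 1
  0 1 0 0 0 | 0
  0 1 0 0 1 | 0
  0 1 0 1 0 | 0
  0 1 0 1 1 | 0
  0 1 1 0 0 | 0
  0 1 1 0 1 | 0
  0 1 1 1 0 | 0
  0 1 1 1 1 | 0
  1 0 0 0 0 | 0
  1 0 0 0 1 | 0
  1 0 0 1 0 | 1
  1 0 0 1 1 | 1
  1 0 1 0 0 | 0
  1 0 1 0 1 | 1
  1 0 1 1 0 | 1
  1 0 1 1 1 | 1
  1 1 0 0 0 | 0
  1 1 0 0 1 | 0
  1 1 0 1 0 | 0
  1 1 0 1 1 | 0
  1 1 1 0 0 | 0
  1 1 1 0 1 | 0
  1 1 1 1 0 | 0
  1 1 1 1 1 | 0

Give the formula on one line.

  ~b = 11111111000000001111111100000000
  (c | d) = 00111111001111110011111100111111
  (e & ~b) = 01010101000000000101010100000000
  ((c | d) & (e & ~b)) = 00010101000000000001010100000000
  ~a = 11111111111111110000000000000000
  (((c | d) & (e & ~b)) | ~a) = 11111111111111110001010100000000
  (c | a) = 00001111000011111111111111111111
  ((((c | d) & (e & ~b)) | ~a) & (c | a)) = 00001111000011110001010100000000
  (d | ((((c | d) & (e & ~b)) | ~a) & (c | a))) = 00111111001111110011011100110011
  (~b & (d | ((((c | d) & (e & ~b)) | ~a) & (c | a)))) = 00111111000000000011011100000000

(~b & (d | ((((c | d) & (e & ~b)) | ~a) & (c | a))))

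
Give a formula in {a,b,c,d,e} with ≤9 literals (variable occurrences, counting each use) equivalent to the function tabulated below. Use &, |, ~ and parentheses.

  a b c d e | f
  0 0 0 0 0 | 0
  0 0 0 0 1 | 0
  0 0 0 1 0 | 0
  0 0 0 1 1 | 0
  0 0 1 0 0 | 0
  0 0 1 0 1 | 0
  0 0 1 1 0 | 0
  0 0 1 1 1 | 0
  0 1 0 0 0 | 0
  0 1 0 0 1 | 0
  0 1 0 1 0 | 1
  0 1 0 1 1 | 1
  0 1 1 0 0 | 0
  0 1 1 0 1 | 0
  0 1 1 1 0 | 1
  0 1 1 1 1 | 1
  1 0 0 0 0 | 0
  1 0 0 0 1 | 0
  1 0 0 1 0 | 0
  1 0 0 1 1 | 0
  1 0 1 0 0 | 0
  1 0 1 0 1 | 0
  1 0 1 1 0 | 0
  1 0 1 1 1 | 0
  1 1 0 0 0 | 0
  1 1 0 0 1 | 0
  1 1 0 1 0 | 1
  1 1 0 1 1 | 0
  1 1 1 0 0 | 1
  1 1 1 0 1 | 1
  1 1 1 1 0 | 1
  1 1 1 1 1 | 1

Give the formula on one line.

  (c & a) = 00000000000000000000111100001111
  ~d = 11001100110011001100110011001100
  ~e = 10101010101010101010101010101010
  ~a = 11111111111111110000000000000000
  (~e | ~a) = 11111111111111111010101010101010
  (~d | (~e | ~a)) = 11111111111111111110111011101110
  (d & (~d | (~e | ~a))) = 00110011001100110010001000100010
  ((c & a) | (d & (~d | (~e | ~a)))) = 00110011001100110010111100101111
  (((c & a) | (d & (~d | (~e | ~a)))) & b) = 00000000001100110000000000101111

(((c & a) | (d & (~d | (~e | ~a)))) & b)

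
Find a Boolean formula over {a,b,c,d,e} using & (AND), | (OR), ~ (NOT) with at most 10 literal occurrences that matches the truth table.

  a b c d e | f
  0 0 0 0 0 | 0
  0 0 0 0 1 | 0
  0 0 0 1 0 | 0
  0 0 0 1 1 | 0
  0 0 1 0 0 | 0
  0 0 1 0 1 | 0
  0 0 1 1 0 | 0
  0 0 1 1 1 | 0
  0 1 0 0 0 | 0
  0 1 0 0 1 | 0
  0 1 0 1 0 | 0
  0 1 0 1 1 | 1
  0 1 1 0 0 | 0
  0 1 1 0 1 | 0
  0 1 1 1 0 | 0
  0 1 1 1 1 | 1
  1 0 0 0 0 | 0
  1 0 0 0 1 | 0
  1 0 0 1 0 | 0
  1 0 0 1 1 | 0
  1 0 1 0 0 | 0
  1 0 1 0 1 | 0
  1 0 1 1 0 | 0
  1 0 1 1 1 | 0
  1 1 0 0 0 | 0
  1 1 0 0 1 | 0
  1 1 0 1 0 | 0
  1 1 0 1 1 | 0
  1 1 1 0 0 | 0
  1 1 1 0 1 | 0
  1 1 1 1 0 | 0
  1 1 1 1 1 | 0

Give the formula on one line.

  ~d = 11001100110011001100110011001100
  (~d & a) = 00000000000000001100110011001100
  (b | (~d & a)) = 00000000111111111100110011111111
  ~a = 11111111111111110000000000000000
  (~a | ~d) = 11111111111111111100110011001100
  (e & d) = 00010001000100010001000100010001
  ((~a | ~d) & (e & d)) = 00010001000100010000000000000000
  ((b | (~d & a)) & ((~a | ~d) & (e & d))) = 00000000000100010000000000000000

((b | (~d & a)) & ((~a | ~d) & (e & d)))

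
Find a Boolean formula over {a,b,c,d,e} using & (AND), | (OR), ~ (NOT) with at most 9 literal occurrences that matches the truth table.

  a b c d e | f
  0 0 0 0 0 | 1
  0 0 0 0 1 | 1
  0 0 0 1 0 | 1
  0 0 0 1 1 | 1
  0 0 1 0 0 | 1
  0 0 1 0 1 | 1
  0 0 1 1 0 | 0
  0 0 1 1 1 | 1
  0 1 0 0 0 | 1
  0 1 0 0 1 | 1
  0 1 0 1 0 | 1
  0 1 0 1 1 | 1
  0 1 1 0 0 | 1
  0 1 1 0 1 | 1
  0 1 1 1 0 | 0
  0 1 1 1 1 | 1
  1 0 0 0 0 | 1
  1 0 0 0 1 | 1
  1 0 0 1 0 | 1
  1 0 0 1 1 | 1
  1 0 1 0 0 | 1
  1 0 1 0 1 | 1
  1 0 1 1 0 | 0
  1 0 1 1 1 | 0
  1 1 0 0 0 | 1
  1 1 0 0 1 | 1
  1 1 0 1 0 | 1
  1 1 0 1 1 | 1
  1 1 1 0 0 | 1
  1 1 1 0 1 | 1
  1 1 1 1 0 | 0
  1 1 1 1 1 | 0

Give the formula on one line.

(~d | (((d | ((~a & e) | a)) & (~c | (e & ~a))) & d))

  ~d = 11001100110011001100110011001100
  ~a = 11111111111111110000000000000000
  (~a & e) = 01010101010101010000000000000000
  ((~a & e) | a) = 01010101010101011111111111111111
  (d | ((~a & e) | a)) = 01110111011101111111111111111111
  ~c = 11110000111100001111000011110000
  (e & ~a) = 01010101010101010000000000000000
  (~c | (e & ~a)) = 11110101111101011111000011110000
  ((d | ((~a & e) | a)) & (~c | (e & ~a))) = 01110101011101011111000011110000
  (((d | ((~a & e) | a)) & (~c | (e & ~a))) & d) = 00110001001100010011000000110000
  (~d | (((d | ((~a & e) | a)) & (~c | (e & ~a))) & d)) = 11111101111111011111110011111100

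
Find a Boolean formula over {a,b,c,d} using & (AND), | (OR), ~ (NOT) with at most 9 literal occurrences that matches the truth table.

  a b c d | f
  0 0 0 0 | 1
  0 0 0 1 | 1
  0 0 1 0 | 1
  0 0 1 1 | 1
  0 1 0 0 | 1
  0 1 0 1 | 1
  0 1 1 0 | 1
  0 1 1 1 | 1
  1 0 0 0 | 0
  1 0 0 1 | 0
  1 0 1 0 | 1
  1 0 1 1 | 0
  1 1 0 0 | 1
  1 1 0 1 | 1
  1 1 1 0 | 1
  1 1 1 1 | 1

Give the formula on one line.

  ~d = 1010101010101010
  (c & ~d) = 0010001000100010
  ((c & ~d) | b) = 0010111100101111
  ~c = 1100110011001100
  (~c & ~d) = 1000100010001000
  ((~c & ~d) | d) = 1101110111011101
  ~a = 1111111100000000
  (((~c & ~d) | d) & ~a) = 1101110100000000
  (((c & ~d) | b) | (((~c & ~d) | d) & ~a)) = 1111111100101111

(((c & ~d) | b) | (((~c & ~d) | d) & ~a))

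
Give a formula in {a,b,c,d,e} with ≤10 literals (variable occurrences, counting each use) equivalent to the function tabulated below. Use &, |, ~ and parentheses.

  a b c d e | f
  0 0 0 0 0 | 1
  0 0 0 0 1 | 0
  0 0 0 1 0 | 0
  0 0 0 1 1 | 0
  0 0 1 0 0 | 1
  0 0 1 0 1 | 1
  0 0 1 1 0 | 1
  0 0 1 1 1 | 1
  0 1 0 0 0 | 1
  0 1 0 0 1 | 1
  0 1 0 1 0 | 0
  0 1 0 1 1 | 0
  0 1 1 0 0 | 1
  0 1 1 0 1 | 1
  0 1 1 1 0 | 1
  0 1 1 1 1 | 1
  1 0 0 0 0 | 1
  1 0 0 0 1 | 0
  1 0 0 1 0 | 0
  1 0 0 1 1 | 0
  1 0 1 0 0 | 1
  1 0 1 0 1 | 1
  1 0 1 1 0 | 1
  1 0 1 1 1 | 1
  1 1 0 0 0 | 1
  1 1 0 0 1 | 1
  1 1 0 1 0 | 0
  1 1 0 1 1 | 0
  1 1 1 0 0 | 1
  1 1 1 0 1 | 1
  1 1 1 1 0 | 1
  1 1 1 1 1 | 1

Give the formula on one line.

((c | (~d & (~c & b))) | (~e & (~d & ((~b | d) | e))))

  ~d = 11001100110011001100110011001100
  ~c = 11110000111100001111000011110000
  (~c & b) = 00000000111100000000000011110000
  (~d & (~c & b)) = 00000000110000000000000011000000
  (c | (~d & (~c & b))) = 00001111110011110000111111001111
  ~e = 10101010101010101010101010101010
  ~b = 11111111000000001111111100000000
  (~b | d) = 11111111001100111111111100110011
  ((~b | d) | e) = 11111111011101111111111101110111
  (~d & ((~b | d) | e)) = 11001100010001001100110001000100
  (~e & (~d & ((~b | d) | e))) = 10001000000000001000100000000000
  ((c | (~d & (~c & b))) | (~e & (~d & ((~b | d) | e)))) = 10001111110011111000111111001111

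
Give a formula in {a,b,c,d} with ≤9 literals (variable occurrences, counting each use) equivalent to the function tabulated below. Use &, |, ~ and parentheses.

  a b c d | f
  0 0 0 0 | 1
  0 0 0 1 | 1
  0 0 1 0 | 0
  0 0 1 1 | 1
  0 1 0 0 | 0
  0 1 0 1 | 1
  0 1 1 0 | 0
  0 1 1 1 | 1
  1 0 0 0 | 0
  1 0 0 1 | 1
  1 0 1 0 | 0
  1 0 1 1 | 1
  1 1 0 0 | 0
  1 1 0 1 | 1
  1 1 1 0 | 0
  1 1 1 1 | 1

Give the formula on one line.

  (d & b) = 0000010100000101
  ((d & b) & a) = 0000000000000101
  ~b = 1111000011110000
  ~c = 1100110011001100
  ~a = 1111111100000000
  (~c & ~a) = 1100110000000000
  (~b & (~c & ~a)) = 1100000000000000
  (((d & b) & a) | (~b & (~c & ~a))) = 1100000000000101
  (d | (((d & b) & a) | (~b & (~c & ~a)))) = 1101010101010101

(d | (((d & b) & a) | (~b & (~c & ~a))))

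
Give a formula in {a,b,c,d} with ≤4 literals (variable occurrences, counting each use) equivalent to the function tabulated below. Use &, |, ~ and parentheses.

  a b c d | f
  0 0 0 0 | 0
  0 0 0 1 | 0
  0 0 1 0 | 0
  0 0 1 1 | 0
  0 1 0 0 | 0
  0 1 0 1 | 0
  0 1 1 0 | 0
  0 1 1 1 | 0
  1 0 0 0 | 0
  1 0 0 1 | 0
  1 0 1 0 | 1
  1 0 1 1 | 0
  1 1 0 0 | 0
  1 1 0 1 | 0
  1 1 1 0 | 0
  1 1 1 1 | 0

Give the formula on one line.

  ~d = 1010101010101010
  (~d & c) = 0010001000100010
  ~b = 1111000011110000
  ((~d & c) & ~b) = 0010000000100000
  (a & ((~d & c) & ~b)) = 0000000000100000

(a & ((~d & c) & ~b))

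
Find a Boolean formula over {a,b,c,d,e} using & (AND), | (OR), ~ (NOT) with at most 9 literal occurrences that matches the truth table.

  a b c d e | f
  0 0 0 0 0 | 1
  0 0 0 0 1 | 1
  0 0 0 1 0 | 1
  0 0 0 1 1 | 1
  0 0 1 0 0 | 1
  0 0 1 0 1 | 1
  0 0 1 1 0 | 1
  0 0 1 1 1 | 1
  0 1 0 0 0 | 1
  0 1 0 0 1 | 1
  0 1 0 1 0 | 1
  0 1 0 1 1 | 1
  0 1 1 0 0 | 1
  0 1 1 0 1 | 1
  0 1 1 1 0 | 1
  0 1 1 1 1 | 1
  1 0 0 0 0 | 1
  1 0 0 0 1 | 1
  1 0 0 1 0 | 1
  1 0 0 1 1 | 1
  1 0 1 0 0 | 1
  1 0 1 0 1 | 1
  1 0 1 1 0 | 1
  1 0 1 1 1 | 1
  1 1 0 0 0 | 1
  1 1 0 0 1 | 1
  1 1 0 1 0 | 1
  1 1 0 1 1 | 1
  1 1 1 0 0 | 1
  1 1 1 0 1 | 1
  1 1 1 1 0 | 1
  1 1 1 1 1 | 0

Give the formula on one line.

  ~a = 11111111111111110000000000000000
  ~b = 11111111000000001111111100000000
  ~c = 11110000111100001111000011110000
  (~b | ~c) = 11111111111100001111111111110000
  (~a | (~b | ~c)) = 11111111111111111111111111110000
  ~d = 11001100110011001100110011001100
  (~b | ~d) = 11111111110011001111111111001100
  ((~a | (~b | ~c)) | (~b | ~d)) = 11111111111111111111111111111100
  ~e = 10101010101010101010101010101010
  (((~a | (~b | ~c)) | (~b | ~d)) | ~e) = 11111111111111111111111111111110

(((~a | (~b | ~c)) | (~b | ~d)) | ~e)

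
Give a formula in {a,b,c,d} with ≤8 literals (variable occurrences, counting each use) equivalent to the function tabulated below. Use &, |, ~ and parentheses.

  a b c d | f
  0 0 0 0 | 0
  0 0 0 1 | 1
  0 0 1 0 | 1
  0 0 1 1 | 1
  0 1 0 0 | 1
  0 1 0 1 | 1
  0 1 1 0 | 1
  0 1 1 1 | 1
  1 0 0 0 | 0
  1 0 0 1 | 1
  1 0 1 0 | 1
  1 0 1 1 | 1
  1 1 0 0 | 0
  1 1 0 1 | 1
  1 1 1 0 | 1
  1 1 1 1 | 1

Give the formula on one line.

(((b & ~a) | ((c | d) & (d | ~b))) | c)

  ~a = 1111111100000000
  (b & ~a) = 0000111100000000
  (c | d) = 0111011101110111
  ~b = 1111000011110000
  (d | ~b) = 1111010111110101
  ((c | d) & (d | ~b)) = 0111010101110101
  ((b & ~a) | ((c | d) & (d | ~b))) = 0111111101110101
  (((b & ~a) | ((c | d) & (d | ~b))) | c) = 0111111101110111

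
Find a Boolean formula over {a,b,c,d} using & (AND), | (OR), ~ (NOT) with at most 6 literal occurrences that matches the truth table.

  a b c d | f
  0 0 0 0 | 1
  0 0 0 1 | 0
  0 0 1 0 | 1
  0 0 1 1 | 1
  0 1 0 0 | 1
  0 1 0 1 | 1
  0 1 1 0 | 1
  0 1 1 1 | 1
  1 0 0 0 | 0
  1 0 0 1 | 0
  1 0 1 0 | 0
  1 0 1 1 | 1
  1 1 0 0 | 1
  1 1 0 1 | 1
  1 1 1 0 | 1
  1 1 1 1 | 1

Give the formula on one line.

  (d & c) = 0001000100010001
  (b | (d & c)) = 0001111100011111
  ~d = 1010101010101010
  ~a = 1111111100000000
  (~d & ~a) = 1010101000000000
  ((b | (d & c)) | (~d & ~a)) = 1011111100011111

((b | (d & c)) | (~d & ~a))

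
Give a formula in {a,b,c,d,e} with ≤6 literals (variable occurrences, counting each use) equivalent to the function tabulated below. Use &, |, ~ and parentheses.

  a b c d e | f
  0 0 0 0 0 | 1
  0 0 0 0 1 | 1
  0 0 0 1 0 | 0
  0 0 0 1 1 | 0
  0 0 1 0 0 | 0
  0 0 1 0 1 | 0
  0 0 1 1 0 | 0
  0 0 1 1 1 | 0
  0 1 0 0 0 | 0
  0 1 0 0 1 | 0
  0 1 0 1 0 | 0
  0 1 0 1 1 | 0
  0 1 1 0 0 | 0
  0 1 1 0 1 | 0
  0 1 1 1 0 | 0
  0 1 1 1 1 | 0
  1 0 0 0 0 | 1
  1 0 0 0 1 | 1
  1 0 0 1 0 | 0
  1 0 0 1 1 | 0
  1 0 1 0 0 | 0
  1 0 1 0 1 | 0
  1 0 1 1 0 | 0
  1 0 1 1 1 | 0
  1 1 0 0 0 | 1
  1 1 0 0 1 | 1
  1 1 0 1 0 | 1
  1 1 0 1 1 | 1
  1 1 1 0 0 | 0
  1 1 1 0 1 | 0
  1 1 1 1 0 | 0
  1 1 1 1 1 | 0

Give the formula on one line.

  ~b = 11111111000000001111111100000000
  (~b | a) = 11111111000000001111111111111111
  ~c = 11110000111100001111000011110000
  ~d = 11001100110011001100110011001100
  (b | ~d) = 11001100111111111100110011111111
  (~c & (b | ~d)) = 11000000111100001100000011110000
  ((~b | a) & (~c & (b | ~d))) = 11000000000000001100000011110000

((~b | a) & (~c & (b | ~d)))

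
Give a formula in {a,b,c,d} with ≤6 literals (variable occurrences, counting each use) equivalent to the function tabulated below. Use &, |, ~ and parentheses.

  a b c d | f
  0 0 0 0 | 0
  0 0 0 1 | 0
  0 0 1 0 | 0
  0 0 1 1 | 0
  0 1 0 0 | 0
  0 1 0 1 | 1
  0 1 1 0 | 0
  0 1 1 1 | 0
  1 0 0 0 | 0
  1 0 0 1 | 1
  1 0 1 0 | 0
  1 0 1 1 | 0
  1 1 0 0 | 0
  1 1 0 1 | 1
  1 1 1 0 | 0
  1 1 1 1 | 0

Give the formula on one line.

  ~c = 1100110011001100
  (a | b) = 0000111111111111
  ((a | b) & d) = 0000010101010101
  (~c & ((a | b) & d)) = 0000010001000100

(~c & ((a | b) & d))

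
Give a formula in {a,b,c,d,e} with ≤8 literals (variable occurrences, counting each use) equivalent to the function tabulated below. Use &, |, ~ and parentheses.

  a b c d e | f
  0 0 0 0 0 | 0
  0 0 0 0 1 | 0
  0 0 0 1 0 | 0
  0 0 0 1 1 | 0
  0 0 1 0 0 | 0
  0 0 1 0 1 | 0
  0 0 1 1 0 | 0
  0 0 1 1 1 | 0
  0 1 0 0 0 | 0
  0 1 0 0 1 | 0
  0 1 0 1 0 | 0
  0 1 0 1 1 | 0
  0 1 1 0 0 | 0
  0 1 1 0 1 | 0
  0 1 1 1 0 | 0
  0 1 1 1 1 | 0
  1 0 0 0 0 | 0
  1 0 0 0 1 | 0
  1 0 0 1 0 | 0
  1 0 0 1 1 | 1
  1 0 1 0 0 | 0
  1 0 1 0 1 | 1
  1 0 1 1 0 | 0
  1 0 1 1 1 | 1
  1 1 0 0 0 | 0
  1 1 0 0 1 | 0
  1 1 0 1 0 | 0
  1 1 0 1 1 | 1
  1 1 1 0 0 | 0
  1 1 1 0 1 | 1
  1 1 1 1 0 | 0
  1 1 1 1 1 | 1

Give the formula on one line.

  ~e = 10101010101010101010101010101010
  ~c = 11110000111100001111000011110000
  (~c | ~e) = 11111010111110101111101011111010
  ((~c | ~e) & b) = 00000000111110100000000011111010
  (~e & ((~c | ~e) & b)) = 00000000101010100000000010101010
  (a | (~e & ((~c | ~e) & b))) = 00000000101010101111111111111111
  (d | c) = 00111111001111110011111100111111
  ((a | (~e & ((~c | ~e) & b))) & (d | c)) = 00000000001010100011111100111111
  (((a | (~e & ((~c | ~e) & b))) & (d | c)) & e) = 00000000000000000001010100010101

(((a | (~e & ((~c | ~e) & b))) & (d | c)) & e)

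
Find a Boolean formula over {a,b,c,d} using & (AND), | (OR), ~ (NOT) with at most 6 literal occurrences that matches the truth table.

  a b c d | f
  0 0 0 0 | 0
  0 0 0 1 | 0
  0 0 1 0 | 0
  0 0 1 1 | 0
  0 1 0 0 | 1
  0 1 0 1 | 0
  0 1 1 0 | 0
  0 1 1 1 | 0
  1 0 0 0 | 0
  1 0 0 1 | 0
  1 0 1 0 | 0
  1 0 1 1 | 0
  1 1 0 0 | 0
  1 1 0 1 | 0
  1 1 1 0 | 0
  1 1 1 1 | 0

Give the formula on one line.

  ~a = 1111111100000000
  (~a | c) = 1111111100110011
  ~c = 1100110011001100
  ((~a | c) & ~c) = 1100110000000000
  ~d = 1010101010101010
  (~d & ~a) = 1010101000000000
  ((~d & ~a) & b) = 0000101000000000
  (((~a | c) & ~c) & ((~d & ~a) & b)) = 0000100000000000

(((~a | c) & ~c) & ((~d & ~a) & b))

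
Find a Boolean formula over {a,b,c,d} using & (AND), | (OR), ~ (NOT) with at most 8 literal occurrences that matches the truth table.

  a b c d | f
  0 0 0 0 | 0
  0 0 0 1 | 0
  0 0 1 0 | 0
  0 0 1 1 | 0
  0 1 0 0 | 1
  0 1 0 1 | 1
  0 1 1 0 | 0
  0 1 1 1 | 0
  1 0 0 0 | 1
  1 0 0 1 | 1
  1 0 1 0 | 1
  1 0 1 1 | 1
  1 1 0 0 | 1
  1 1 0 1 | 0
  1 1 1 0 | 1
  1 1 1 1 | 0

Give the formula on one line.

  (a | b) = 0000111111111111
  ~b = 1111000011110000
  ~d = 1010101010101010
  (a & ~d) = 0000000010101010
  (~b | (a & ~d)) = 1111000011111010
  ~a = 1111111100000000
  ~c = 1100110011001100
  (~a & ~c) = 1100110000000000
  ((~a & ~c) | ~b) = 1111110011110000
  ((~b | (a & ~d)) | ((~a & ~c) | ~b)) = 1111110011111010
  ((a | b) & ((~b | (a & ~d)) | ((~a & ~c) | ~b))) = 0000110011111010

((a | b) & ((~b | (a & ~d)) | ((~a & ~c) | ~b)))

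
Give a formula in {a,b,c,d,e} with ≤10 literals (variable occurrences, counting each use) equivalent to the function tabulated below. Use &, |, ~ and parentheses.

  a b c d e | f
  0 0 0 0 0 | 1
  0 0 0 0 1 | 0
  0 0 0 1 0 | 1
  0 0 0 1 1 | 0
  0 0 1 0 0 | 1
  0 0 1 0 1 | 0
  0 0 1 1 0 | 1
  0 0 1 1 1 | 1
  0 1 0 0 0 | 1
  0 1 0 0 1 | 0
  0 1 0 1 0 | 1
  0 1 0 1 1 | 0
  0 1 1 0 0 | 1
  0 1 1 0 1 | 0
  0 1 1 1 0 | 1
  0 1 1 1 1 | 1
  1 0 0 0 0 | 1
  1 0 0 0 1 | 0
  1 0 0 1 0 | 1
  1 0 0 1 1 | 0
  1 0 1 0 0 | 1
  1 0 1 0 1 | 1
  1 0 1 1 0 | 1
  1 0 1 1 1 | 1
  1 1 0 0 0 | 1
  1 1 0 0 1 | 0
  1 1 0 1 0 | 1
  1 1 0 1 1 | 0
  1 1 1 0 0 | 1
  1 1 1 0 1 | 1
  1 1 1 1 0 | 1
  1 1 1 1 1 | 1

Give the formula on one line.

  (e & c) = 00000101000001010000010100000101
  ~d = 11001100110011001100110011001100
  (a & ~d) = 00000000000000001100110011001100
  ((e & c) & (a & ~d)) = 00000000000000000000010000000100
  (d & c) = 00000011000000110000001100000011
  (((e & c) & (a & ~d)) | (d & c)) = 00000011000000110000011100000111
  ~e = 10101010101010101010101010101010
  ((((e & c) & (a & ~d)) | (d & c)) | ~e) = 10101011101010111010111110101111

((((e & c) & (a & ~d)) | (d & c)) | ~e)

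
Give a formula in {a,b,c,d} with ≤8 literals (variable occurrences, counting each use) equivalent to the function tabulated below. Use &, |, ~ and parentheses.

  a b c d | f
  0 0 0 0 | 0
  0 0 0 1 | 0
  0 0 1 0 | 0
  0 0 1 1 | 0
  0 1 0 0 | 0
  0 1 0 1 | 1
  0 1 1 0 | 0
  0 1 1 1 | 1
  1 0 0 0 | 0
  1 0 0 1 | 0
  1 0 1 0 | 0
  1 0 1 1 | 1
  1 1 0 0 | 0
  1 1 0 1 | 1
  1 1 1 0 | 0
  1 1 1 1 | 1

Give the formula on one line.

  (c & a) = 0000000000110011
  ((c & a) | b) = 0000111100111111
  ~d = 1010101010101010
  (~d | b) = 1010111110101111
  ((~d | b) | a) = 1010111111111111
  (((~d | b) | a) & d) = 0000010101010101
  (((c & a) | b) & (((~d | b) | a) & d)) = 0000010100010101

(((c & a) | b) & (((~d | b) | a) & d))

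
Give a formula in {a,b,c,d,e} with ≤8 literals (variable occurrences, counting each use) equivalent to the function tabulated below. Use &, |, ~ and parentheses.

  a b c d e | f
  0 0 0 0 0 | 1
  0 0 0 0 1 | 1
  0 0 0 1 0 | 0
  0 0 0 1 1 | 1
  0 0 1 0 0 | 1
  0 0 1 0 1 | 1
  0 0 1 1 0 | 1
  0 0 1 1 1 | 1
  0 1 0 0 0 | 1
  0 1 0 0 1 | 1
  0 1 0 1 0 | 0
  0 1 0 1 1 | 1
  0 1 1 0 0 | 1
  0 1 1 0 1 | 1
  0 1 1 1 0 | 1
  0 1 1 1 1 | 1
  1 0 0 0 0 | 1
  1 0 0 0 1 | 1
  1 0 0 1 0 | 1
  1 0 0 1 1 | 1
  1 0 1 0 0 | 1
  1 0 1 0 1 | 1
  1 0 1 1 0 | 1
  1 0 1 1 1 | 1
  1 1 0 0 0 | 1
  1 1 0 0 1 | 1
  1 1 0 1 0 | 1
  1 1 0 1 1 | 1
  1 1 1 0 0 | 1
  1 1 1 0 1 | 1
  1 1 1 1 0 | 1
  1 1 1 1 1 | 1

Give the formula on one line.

  (a & d) = 00000000000000000011001100110011
  ~a = 11111111111111110000000000000000
  (~a & d) = 00110011001100110000000000000000
  (e & (~a & d)) = 00010001000100010000000000000000
  ((a & d) | (e & (~a & d))) = 00010001000100010011001100110011
  ~c = 11110000111100001111000011110000
  (((a & d) | (e & (~a & d))) & ~c) = 00010000000100000011000000110000
  ~d = 11001100110011001100110011001100
  (~d | c) = 11001111110011111100111111001111
  ((((a & d) | (e & (~a & d))) & ~c) | (~d | c)) = 11011111110111111111111111111111

((((a & d) | (e & (~a & d))) & ~c) | (~d | c))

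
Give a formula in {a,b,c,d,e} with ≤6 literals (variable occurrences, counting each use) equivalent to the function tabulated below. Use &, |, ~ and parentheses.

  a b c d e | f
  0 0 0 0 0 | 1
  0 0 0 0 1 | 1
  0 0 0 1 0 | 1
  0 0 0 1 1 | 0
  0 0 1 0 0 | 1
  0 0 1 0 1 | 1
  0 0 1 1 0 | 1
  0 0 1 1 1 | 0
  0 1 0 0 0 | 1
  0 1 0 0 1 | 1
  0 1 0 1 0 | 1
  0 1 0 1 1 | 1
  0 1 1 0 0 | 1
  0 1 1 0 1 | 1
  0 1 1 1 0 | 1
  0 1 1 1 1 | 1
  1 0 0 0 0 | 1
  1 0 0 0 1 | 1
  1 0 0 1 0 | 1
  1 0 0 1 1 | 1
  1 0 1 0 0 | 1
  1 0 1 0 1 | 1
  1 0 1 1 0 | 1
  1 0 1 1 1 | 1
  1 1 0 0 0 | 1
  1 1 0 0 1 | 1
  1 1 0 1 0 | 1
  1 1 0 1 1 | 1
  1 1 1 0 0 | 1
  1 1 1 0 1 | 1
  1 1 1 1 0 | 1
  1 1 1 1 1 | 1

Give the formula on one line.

  ~d = 11001100110011001100110011001100
  ~e = 10101010101010101010101010101010
  (~e | a) = 10101010101010101111111111111111
  ((~e | a) | b) = 10101010111111111111111111111111
  (~d | ((~e | a) | b)) = 11101110111111111111111111111111

(~d | ((~e | a) | b))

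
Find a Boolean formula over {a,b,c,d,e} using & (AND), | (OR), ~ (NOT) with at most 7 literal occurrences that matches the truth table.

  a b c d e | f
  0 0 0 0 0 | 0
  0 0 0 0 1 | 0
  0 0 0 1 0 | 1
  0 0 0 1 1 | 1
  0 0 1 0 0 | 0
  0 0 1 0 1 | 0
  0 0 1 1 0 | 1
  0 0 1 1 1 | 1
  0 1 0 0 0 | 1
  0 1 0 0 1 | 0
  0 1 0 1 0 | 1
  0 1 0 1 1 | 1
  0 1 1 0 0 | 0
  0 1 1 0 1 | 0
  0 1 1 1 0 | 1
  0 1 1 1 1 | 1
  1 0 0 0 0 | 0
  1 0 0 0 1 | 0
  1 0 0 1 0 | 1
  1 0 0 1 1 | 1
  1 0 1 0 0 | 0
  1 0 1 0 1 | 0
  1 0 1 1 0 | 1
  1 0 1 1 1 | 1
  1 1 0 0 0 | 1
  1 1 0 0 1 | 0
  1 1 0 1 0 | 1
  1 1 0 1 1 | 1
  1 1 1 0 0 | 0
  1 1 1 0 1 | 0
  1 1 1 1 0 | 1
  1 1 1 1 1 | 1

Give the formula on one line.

  ~c = 11110000111100001111000011110000
  ~e = 10101010101010101010101010101010
  (~c & ~e) = 10100000101000001010000010100000
  (b & (~c & ~e)) = 00000000101000000000000010100000
  ((b & (~c & ~e)) | d) = 00110011101100110011001110110011

((b & (~c & ~e)) | d)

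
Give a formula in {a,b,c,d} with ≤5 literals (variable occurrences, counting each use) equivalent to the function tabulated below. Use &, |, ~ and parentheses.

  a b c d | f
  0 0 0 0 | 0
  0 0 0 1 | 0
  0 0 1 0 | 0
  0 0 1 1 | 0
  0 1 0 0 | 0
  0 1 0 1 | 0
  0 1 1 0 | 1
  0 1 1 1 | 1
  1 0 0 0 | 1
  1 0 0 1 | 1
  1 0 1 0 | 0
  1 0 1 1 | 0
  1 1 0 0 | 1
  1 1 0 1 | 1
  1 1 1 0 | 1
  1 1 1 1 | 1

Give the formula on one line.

  (a | c) = 0011001111111111
  ~c = 1100110011001100
  (~c | b) = 1100111111001111
  ((a | c) & (~c | b)) = 0000001111001111

((a | c) & (~c | b))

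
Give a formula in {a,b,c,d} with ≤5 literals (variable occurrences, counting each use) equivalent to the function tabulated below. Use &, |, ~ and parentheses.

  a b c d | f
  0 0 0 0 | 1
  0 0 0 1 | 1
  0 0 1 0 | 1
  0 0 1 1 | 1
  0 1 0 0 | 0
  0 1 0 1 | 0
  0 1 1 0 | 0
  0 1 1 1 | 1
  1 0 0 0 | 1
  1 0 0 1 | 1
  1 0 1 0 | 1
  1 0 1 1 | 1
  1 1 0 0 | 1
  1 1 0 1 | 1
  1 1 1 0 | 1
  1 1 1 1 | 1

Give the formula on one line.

  ~b = 1111000011110000
  (~b | a) = 1111000011111111
  (c & d) = 0001000100010001
  ((~b | a) | (c & d)) = 1111000111111111

((~b | a) | (c & d))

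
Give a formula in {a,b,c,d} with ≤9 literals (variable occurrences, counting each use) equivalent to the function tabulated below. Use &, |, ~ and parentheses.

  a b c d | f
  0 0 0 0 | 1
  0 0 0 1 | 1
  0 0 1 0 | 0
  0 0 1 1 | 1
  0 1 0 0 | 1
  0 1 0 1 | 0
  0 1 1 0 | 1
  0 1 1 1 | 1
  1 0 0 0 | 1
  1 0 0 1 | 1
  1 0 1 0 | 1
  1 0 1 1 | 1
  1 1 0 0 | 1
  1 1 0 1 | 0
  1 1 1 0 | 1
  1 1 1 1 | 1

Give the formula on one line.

  ~c = 1100110011001100
  (b | a) = 0000111111111111
  (~c | (b | a)) = 1100111111111111
  ((~c | (b | a)) | d) = 1101111111111111
  (c & b) = 0000001100000011
  ~d = 1010101010101010
  ~b = 1111000011110000
  (~b & d) = 0101000001010000
  (~d | (~b & d)) = 1111101011111010
  ((c & b) | (~d | (~b & d))) = 1111101111111011
  (((~c | (b | a)) | d) & ((c & b) | (~d | (~b & d)))) = 1101101111111011

(((~c | (b | a)) | d) & ((c & b) | (~d | (~b & d))))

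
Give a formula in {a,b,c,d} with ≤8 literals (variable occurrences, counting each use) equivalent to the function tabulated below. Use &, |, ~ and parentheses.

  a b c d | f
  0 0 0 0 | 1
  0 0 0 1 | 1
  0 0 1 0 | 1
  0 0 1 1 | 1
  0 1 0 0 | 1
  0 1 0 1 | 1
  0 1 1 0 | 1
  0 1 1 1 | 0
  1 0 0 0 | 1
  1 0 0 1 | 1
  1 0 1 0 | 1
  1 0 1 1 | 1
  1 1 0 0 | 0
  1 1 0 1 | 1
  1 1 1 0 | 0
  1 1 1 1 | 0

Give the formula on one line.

  ~b = 1111000011110000
  ~c = 1100110011001100
  (~c & d) = 0100010001000100
  (~b | (~c & d)) = 1111010011110100
  ~d = 1010101010101010
  ~a = 1111111100000000
  (~d & ~a) = 1010101000000000
  ((~b | (~c & d)) | (~d & ~a)) = 1111111011110100

((~b | (~c & d)) | (~d & ~a))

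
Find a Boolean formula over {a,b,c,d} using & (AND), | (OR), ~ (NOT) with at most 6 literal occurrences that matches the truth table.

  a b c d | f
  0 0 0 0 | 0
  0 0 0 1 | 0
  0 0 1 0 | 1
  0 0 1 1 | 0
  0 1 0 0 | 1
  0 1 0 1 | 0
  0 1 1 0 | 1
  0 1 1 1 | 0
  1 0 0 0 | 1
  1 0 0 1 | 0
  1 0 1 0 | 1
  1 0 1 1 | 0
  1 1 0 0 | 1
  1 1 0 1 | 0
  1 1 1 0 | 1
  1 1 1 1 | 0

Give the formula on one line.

  (c | a) = 0011001111111111
  (b | (c | a)) = 0011111111111111
  ~d = 1010101010101010
  ((b | (c | a)) & ~d) = 0010101010101010

((b | (c | a)) & ~d)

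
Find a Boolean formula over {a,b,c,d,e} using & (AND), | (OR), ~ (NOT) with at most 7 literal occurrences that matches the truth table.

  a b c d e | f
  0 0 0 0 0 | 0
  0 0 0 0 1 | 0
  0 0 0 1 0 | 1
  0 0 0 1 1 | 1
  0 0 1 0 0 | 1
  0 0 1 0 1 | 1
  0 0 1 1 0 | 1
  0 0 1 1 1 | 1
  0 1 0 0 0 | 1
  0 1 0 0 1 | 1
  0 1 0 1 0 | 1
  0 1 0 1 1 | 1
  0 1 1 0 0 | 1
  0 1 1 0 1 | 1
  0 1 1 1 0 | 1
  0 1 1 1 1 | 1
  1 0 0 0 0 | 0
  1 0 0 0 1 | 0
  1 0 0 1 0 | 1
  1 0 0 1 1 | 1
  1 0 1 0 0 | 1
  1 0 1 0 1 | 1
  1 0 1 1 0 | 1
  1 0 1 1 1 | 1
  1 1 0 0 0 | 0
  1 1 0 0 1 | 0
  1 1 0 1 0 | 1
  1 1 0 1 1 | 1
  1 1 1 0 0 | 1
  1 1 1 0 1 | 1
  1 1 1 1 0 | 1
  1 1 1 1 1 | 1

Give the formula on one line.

  ~a = 11111111111111110000000000000000
  (b & ~a) = 00000000111111110000000000000000
  ((b & ~a) | d) = 00110011111111110011001100110011
  (c | ((b & ~a) | d)) = 00111111111111110011111100111111

(c | ((b & ~a) | d))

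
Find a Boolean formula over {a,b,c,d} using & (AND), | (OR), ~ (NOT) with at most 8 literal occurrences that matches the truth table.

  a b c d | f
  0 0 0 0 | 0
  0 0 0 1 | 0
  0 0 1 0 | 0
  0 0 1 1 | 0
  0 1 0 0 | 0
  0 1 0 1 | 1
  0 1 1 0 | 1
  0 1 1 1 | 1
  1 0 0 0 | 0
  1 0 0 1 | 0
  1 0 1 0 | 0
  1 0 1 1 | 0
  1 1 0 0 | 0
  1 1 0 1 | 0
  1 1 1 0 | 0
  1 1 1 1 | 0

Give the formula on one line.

  ~a = 1111111100000000
  ~c = 1100110011001100
  (~c | ~a) = 1111111111001100
  (b & (~c | ~a)) = 0000111100001100
  (d | c) = 0111011101110111
  ((b & (~c | ~a)) & (d | c)) = 0000011100000100
  (~a & ((b & (~c | ~a)) & (d | c))) = 0000011100000000

(~a & ((b & (~c | ~a)) & (d | c)))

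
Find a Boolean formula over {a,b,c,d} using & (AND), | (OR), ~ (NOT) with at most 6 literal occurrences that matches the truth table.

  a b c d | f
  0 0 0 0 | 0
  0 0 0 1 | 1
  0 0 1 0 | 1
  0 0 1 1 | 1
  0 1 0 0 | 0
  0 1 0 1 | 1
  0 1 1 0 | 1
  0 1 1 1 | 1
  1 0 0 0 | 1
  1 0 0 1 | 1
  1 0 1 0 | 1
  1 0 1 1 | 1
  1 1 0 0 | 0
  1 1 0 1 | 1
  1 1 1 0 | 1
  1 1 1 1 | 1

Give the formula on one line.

((~c & (a & ~b)) | (c | d))

  ~c = 1100110011001100
  ~b = 1111000011110000
  (a & ~b) = 0000000011110000
  (~c & (a & ~b)) = 0000000011000000
  (c | d) = 0111011101110111
  ((~c & (a & ~b)) | (c | d)) = 0111011111110111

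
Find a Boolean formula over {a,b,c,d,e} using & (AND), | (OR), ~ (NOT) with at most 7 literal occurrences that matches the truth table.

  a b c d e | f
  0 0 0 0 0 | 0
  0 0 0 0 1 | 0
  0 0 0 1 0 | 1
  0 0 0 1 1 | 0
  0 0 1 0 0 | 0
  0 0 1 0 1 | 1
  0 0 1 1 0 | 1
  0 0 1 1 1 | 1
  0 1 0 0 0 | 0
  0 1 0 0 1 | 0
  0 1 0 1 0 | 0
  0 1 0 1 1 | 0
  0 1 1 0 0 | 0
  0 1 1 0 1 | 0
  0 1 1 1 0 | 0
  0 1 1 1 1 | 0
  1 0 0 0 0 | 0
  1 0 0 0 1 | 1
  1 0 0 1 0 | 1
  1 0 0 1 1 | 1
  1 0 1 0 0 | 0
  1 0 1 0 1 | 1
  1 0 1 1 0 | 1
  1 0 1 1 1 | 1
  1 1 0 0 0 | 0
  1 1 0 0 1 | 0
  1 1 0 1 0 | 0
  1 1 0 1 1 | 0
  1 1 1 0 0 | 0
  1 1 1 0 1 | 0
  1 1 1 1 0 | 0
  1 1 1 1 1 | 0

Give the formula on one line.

(((c | (~e | a)) & ~b) & (~b & (e | d)))

  ~e = 10101010101010101010101010101010
  (~e | a) = 10101010101010101111111111111111
  (c | (~e | a)) = 10101111101011111111111111111111
  ~b = 11111111000000001111111100000000
  ((c | (~e | a)) & ~b) = 10101111000000001111111100000000
  (e | d) = 01110111011101110111011101110111
  (~b & (e | d)) = 01110111000000000111011100000000
  (((c | (~e | a)) & ~b) & (~b & (e | d))) = 00100111000000000111011100000000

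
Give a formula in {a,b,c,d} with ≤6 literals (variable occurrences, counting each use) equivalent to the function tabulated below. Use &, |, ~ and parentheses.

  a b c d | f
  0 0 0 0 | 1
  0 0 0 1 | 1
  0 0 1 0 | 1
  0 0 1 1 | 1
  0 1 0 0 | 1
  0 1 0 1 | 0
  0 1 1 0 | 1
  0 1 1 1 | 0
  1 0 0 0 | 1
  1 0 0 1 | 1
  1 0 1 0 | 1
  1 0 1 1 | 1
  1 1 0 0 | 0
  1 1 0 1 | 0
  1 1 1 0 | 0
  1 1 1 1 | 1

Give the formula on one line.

((((a & d) & c) | (~a & ~d)) | ~b)

  (a & d) = 0000000001010101
  ((a & d) & c) = 0000000000010001
  ~a = 1111111100000000
  ~d = 1010101010101010
  (~a & ~d) = 1010101000000000
  (((a & d) & c) | (~a & ~d)) = 1010101000010001
  ~b = 1111000011110000
  ((((a & d) & c) | (~a & ~d)) | ~b) = 1111101011110001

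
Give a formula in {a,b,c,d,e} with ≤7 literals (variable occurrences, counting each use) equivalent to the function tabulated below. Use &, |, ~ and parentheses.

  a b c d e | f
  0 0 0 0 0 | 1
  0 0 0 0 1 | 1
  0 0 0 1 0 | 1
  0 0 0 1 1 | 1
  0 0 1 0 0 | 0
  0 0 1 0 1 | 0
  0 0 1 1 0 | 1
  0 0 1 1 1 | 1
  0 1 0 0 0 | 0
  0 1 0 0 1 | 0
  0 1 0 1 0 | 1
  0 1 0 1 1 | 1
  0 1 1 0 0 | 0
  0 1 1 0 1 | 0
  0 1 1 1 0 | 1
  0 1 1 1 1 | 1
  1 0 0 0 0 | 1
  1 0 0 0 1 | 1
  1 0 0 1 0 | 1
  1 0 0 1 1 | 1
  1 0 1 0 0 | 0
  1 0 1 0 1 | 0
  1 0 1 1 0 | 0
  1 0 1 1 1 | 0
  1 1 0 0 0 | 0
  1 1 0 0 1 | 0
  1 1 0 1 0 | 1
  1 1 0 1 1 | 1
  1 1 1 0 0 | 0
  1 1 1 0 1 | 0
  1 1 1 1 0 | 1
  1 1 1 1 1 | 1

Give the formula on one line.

(((~c & ~b) | (d & b)) | (d & ~a))

  ~c = 11110000111100001111000011110000
  ~b = 11111111000000001111111100000000
  (~c & ~b) = 11110000000000001111000000000000
  (d & b) = 00000000001100110000000000110011
  ((~c & ~b) | (d & b)) = 11110000001100111111000000110011
  ~a = 11111111111111110000000000000000
  (d & ~a) = 00110011001100110000000000000000
  (((~c & ~b) | (d & b)) | (d & ~a)) = 11110011001100111111000000110011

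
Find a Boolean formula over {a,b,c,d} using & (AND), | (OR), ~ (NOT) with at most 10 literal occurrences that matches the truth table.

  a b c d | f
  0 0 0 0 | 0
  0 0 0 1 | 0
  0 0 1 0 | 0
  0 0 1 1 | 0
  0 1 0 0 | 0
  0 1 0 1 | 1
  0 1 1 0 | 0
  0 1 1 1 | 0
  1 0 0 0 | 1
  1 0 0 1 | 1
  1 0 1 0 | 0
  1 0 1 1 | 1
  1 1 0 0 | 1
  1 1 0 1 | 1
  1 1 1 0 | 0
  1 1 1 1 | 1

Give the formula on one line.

((~c | d) & (a | ((d & ~c) & (a | b))))

  ~c = 1100110011001100
  (~c | d) = 1101110111011101
  (d & ~c) = 0100010001000100
  (a | b) = 0000111111111111
  ((d & ~c) & (a | b)) = 0000010001000100
  (a | ((d & ~c) & (a | b))) = 0000010011111111
  ((~c | d) & (a | ((d & ~c) & (a | b)))) = 0000010011011101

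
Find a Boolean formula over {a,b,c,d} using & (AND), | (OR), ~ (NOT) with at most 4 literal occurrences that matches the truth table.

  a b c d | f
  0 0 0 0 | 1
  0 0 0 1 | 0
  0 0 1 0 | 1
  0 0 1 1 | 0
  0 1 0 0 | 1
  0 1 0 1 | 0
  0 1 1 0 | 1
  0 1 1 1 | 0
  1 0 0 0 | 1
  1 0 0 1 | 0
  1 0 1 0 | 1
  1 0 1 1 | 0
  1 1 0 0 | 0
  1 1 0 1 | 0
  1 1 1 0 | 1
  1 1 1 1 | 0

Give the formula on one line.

  ~d = 1010101010101010
  ~b = 1111000011110000
  ~a = 1111111100000000
  (~a | c) = 1111111100110011
  (~b | (~a | c)) = 1111111111110011
  (~d & (~b | (~a | c))) = 1010101010100010

(~d & (~b | (~a | c)))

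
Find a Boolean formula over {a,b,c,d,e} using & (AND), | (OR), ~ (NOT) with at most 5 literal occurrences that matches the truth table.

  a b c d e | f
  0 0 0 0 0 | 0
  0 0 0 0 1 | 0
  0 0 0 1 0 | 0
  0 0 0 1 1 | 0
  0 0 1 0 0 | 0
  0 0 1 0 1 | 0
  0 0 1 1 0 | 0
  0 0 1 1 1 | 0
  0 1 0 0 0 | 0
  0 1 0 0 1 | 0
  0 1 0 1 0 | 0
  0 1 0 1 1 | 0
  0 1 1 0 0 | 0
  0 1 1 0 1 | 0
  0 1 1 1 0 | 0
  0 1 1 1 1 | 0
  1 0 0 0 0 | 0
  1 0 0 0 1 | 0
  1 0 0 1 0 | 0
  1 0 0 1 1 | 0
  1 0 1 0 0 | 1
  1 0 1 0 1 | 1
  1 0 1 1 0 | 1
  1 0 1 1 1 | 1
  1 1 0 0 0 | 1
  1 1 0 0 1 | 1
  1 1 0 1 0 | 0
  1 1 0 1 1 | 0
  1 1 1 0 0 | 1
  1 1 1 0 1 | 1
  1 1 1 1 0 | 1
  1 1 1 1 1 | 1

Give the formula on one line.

(a & (c | ((~d & a) & b)))

  ~d = 11001100110011001100110011001100
  (~d & a) = 00000000000000001100110011001100
  ((~d & a) & b) = 00000000000000000000000011001100
  (c | ((~d & a) & b)) = 00001111000011110000111111001111
  (a & (c | ((~d & a) & b))) = 00000000000000000000111111001111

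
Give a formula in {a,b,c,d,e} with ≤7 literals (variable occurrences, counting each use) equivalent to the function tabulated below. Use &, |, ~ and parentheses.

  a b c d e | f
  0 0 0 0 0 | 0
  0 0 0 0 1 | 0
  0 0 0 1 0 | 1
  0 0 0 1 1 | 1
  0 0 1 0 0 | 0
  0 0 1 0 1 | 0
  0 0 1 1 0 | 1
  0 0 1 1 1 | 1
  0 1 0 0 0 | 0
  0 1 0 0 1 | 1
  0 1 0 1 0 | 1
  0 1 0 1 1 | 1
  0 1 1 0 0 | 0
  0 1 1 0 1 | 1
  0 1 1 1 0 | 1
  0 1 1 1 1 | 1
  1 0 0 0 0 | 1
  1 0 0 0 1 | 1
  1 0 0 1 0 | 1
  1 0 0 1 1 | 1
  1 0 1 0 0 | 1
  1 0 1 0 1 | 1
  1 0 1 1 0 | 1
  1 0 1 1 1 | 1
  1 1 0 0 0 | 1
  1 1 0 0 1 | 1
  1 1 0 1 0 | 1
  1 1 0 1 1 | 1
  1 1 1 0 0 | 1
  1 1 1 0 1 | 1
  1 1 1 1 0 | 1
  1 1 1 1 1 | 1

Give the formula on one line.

((((b | ~e) & (d | e)) | d) | a)

  ~e = 10101010101010101010101010101010
  (b | ~e) = 10101010111111111010101011111111
  (d | e) = 01110111011101110111011101110111
  ((b | ~e) & (d | e)) = 00100010011101110010001001110111
  (((b | ~e) & (d | e)) | d) = 00110011011101110011001101110111
  ((((b | ~e) & (d | e)) | d) | a) = 00110011011101111111111111111111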